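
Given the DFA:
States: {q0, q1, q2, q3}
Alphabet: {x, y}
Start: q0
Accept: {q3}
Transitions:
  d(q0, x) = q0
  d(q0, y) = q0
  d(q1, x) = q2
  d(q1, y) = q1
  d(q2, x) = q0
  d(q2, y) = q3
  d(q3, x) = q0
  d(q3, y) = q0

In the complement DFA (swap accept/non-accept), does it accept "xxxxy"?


Trace: q0 -> q0 -> q0 -> q0 -> q0 -> q0
Final: q0
Original accept: {q3}
Complement: q0 is not in original accept

Yes, complement accepts (original rejects)


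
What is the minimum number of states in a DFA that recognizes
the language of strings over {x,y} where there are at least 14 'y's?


States: count = 0, 1, ..., 13, and a final '>= 14' state.
Total: 14 + 1 = 15. Accept = '>= 14' state.

15


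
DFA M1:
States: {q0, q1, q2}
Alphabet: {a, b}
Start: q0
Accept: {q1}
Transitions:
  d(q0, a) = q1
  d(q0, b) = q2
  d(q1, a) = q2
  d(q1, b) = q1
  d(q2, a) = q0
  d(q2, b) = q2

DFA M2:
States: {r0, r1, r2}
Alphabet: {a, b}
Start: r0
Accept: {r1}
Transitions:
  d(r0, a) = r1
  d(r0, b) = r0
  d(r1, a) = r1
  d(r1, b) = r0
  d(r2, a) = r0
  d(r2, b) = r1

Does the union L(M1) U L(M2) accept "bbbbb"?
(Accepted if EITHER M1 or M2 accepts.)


M1: final=q2 accepted=False
M2: final=r0 accepted=False

No, union rejects (neither accepts)


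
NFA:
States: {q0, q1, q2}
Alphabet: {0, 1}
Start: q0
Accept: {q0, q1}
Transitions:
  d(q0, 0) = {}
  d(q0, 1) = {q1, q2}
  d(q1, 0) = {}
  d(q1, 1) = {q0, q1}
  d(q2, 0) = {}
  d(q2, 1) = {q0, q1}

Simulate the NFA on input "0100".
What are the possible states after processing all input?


Start: {q0}
  --0--> {}
  --1--> {}
  --0--> {}
  --0--> {}

{} (empty set, no valid transitions)


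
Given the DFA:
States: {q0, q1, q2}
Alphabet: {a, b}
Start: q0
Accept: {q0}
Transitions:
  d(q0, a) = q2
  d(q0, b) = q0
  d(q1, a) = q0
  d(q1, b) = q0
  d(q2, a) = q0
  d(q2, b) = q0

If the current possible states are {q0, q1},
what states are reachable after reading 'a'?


Apply transition on 'a' from each current state:
  d(q0, a) = q2
  d(q1, a) = q0

{q0, q2}


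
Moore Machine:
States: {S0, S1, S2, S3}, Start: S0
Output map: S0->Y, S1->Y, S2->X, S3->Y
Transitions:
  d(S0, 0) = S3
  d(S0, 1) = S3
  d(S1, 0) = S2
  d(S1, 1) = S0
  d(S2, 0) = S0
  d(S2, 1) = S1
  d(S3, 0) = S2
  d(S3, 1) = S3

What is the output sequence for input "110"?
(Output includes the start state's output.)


Start: S0 (output Y)
  --1--> S3 (output Y)
  --1--> S3 (output Y)
  --0--> S2 (output X)

"YYYX"


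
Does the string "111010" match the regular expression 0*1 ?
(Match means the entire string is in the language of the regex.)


|string| = 6; first = '1'; last = '0'

No, "111010" does not match 0*1


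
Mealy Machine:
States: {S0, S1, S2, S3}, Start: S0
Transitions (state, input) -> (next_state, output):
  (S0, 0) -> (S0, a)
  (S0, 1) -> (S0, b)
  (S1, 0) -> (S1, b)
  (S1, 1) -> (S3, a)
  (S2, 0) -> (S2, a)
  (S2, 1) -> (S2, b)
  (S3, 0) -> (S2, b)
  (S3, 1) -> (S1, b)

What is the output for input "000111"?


Step-by-step:
  (S0, 0) -> (S0, a)
  (S0, 0) -> (S0, a)
  (S0, 0) -> (S0, a)
  (S0, 1) -> (S0, b)
  (S0, 1) -> (S0, b)
  (S0, 1) -> (S0, b)

"aaabbb"


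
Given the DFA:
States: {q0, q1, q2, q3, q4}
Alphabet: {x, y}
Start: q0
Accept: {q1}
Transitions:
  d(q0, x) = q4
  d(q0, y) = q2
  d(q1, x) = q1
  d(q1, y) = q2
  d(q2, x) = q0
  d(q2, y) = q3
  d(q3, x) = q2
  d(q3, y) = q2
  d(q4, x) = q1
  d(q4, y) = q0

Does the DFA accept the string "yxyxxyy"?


Trace: q0 -> q2 -> q0 -> q2 -> q0 -> q4 -> q0 -> q2
Final state: q2
Accept states: {q1}

No, rejected (final state q2 is not an accept state)


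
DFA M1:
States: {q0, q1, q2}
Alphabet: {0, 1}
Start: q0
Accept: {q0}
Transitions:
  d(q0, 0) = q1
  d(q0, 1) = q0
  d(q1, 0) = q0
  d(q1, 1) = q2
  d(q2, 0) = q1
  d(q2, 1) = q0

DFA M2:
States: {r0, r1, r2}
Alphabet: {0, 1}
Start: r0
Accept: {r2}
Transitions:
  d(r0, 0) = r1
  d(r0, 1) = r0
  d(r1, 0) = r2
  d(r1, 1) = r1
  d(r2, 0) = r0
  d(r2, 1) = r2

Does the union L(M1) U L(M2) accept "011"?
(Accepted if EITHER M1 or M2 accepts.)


M1: final=q0 accepted=True
M2: final=r1 accepted=False

Yes, union accepts


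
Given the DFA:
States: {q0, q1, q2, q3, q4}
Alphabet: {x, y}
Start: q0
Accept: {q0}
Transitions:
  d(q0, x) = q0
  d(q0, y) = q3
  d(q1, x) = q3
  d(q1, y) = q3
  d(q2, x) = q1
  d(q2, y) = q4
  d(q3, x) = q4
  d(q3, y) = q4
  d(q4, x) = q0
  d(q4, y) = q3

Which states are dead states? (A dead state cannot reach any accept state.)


Forward reachability from each state:
  q0 -> reaches accept state q0 (live)
  q1 -> reaches accept state q0 (live)
  q2 -> reaches accept state q0 (live)
  q3 -> reaches accept state q0 (live)
  q4 -> reaches accept state q0 (live)

None (all states can reach an accept state)


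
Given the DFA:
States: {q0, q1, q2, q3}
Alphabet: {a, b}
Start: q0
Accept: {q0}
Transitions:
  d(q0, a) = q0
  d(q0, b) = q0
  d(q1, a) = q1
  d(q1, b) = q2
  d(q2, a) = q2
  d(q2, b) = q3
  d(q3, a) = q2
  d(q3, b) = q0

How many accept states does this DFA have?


Accept states listed: {q0}
Counting: q0(1)

1


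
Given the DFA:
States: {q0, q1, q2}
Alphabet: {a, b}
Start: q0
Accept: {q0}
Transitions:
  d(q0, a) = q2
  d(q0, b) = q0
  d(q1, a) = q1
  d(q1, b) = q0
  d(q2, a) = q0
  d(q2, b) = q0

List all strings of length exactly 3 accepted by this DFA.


All strings of length 3: 8 total
Accepted: 5

"aab", "abb", "baa", "bab", "bbb"


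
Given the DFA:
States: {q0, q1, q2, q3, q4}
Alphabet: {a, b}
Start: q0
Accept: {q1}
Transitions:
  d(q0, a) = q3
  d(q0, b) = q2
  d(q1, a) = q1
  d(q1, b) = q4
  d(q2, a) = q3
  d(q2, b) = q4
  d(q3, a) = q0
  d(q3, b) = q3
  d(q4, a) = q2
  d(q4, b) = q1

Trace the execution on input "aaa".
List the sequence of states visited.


Input: aaa
d(q0, a) = q3
d(q3, a) = q0
d(q0, a) = q3


q0 -> q3 -> q0 -> q3


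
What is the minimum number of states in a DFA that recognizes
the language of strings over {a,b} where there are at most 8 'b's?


States: count = 0, 1, ..., 8 (all accepting; 9 states), plus a dead state for count > 8.
Total: 9 + 1 = 10.

10


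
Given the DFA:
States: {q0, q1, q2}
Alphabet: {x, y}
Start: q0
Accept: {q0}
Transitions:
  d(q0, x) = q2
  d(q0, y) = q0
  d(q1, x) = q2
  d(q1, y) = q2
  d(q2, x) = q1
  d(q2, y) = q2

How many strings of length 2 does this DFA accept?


Enumerating all length-2 strings:
  "xx" -> q1 [reject]
  "xy" -> q2 [reject]
  "yx" -> q2 [reject]
  "yy" -> q0 [accept]

1 out of 4


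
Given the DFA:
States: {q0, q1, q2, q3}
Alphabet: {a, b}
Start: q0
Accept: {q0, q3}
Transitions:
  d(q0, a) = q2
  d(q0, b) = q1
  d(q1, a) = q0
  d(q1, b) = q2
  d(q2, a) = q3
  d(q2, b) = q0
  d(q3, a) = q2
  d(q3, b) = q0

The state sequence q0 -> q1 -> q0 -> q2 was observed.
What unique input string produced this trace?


Trace back each transition to find the symbol:
  q0 --[b]--> q1
  q1 --[a]--> q0
  q0 --[a]--> q2

"baa"


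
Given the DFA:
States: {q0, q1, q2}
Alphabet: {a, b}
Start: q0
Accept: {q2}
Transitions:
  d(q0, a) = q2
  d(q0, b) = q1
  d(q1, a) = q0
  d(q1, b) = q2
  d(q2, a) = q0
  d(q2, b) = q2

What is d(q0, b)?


Looking up transition d(q0, b)

q1


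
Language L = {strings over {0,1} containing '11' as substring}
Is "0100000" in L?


'11' does not occur

No, "0100000" is not in L


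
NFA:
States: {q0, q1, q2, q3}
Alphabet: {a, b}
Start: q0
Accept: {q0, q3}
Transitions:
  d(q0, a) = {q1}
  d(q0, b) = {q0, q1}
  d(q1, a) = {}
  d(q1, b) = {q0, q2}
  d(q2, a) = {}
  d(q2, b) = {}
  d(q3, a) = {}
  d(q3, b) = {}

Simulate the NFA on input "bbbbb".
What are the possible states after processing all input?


Start: {q0}
  --b--> {q0, q1}
  --b--> {q0, q1, q2}
  --b--> {q0, q1, q2}
  --b--> {q0, q1, q2}
  --b--> {q0, q1, q2}

{q0, q1, q2}


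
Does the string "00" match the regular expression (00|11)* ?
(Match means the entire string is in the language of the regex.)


|string| = 2; first = '0'; last = '0'

Yes, "00" matches (00|11)*


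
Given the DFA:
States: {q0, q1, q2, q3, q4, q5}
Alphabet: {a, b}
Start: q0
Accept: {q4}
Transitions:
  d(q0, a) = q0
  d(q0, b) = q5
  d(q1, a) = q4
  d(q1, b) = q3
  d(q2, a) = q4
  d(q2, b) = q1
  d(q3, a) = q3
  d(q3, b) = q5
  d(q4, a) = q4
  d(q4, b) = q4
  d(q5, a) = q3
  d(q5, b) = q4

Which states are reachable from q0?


BFS from q0:
  layer 0: {q0}
  layer 1: {q5}
  layer 2: {q3, q4}

{q0, q3, q4, q5}


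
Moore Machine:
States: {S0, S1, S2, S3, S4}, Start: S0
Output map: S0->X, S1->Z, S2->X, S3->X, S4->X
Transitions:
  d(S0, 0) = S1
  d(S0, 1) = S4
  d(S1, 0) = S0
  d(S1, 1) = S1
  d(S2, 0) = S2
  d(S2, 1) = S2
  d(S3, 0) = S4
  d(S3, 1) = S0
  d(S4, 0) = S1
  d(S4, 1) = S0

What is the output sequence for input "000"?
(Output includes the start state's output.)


Start: S0 (output X)
  --0--> S1 (output Z)
  --0--> S0 (output X)
  --0--> S1 (output Z)

"XZXZ"


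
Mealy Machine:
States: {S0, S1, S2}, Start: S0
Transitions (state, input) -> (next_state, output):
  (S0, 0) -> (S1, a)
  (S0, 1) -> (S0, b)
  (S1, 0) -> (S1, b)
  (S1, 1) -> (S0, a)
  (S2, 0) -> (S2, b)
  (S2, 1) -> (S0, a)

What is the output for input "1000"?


Step-by-step:
  (S0, 1) -> (S0, b)
  (S0, 0) -> (S1, a)
  (S1, 0) -> (S1, b)
  (S1, 0) -> (S1, b)

"babb"


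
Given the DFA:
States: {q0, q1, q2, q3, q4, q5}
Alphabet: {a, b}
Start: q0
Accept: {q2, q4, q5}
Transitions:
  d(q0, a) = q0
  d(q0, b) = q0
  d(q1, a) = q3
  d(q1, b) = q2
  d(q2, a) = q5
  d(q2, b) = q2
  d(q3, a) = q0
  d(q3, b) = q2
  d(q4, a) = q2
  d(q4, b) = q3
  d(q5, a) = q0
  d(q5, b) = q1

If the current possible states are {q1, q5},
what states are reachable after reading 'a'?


Apply transition on 'a' from each current state:
  d(q1, a) = q3
  d(q5, a) = q0

{q0, q3}


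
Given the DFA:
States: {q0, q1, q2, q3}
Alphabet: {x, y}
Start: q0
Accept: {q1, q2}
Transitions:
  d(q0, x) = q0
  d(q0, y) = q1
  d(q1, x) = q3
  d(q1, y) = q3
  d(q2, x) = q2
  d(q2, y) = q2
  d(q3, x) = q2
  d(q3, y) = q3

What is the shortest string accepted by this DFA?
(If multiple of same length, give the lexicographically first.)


BFS by string length (lex-first path to each state shown):
  len 0: q0<-""
  len 1: q0<-"x", q1<-"y"
Found accept state at length 1.

"y"


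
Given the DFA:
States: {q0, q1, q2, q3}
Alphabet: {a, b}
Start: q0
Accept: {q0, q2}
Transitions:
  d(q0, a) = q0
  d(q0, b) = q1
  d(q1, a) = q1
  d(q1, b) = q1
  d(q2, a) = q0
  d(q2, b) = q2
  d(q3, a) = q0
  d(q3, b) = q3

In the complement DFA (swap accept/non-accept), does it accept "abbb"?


Trace: q0 -> q0 -> q1 -> q1 -> q1
Final: q1
Original accept: {q0, q2}
Complement: q1 is not in original accept

Yes, complement accepts (original rejects)


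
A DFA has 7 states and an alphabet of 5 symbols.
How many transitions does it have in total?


Each state has exactly one transition per symbol.
7 * 5 = 35

35


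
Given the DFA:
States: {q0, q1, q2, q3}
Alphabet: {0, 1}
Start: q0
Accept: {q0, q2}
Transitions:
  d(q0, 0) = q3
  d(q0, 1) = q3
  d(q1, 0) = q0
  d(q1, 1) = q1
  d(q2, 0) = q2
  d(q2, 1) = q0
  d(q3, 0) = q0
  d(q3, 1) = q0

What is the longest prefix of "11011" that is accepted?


Run the DFA, marking each prefix where the state is accepting:
  "" -> q0 [accept]
  "1" -> q3 [reject]
  "11" -> q0 [accept]
  "110" -> q3 [reject]
  "1101" -> q0 [accept]
  "11011" -> q3 [reject]

"1101"


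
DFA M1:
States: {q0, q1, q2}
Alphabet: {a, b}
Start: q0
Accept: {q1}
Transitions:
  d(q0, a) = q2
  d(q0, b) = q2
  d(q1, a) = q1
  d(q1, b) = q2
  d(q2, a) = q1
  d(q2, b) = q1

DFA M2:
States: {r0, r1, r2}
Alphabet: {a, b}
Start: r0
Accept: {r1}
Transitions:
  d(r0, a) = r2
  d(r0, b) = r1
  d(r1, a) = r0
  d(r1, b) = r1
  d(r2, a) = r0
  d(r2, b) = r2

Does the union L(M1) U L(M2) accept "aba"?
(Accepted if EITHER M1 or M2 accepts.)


M1: final=q1 accepted=True
M2: final=r0 accepted=False

Yes, union accepts


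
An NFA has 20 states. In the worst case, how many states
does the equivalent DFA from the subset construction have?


Subset construction: one DFA state per subset of NFA states.
2^20 = 1048576

1048576


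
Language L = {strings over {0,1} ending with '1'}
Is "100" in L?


last symbol = '0'

No, "100" is not in L


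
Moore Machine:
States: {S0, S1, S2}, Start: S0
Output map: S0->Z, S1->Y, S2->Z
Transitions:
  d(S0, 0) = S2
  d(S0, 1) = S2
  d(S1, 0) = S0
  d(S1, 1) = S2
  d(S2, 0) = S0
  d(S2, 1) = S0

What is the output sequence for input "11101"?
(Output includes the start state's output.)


Start: S0 (output Z)
  --1--> S2 (output Z)
  --1--> S0 (output Z)
  --1--> S2 (output Z)
  --0--> S0 (output Z)
  --1--> S2 (output Z)

"ZZZZZZ"


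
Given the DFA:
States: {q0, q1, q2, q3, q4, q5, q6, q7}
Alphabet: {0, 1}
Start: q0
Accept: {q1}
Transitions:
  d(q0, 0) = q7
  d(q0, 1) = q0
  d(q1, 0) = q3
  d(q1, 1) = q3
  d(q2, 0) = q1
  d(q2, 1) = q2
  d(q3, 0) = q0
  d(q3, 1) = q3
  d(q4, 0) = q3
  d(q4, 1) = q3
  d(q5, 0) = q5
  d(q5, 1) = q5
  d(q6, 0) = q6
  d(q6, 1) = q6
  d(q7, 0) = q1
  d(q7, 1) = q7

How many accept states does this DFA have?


Accept states listed: {q1}
Counting: q1(1)

1


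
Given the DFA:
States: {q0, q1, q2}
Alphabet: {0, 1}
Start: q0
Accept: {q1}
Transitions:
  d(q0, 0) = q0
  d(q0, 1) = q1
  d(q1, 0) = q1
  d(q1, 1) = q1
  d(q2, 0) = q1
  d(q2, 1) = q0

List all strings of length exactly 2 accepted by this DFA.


All strings of length 2: 4 total
Accepted: 3

"01", "10", "11"


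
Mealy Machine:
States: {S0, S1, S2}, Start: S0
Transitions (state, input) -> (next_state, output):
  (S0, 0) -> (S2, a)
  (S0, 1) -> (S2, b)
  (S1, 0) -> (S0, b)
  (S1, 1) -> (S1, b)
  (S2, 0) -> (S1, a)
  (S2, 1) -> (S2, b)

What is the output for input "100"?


Step-by-step:
  (S0, 1) -> (S2, b)
  (S2, 0) -> (S1, a)
  (S1, 0) -> (S0, b)

"bab"


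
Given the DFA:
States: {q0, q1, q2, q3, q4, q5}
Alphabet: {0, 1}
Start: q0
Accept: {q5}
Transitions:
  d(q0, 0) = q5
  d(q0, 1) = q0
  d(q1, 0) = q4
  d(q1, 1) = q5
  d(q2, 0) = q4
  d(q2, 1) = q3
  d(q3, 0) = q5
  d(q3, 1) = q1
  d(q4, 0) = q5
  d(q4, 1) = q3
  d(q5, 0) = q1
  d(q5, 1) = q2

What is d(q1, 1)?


Looking up transition d(q1, 1)

q5


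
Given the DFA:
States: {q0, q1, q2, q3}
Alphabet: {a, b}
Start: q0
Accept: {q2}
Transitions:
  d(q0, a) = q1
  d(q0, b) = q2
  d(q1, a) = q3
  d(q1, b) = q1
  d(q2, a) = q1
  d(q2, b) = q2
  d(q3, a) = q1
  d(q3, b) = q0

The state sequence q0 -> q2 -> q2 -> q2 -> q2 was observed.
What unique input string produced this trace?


Trace back each transition to find the symbol:
  q0 --[b]--> q2
  q2 --[b]--> q2
  q2 --[b]--> q2
  q2 --[b]--> q2

"bbbb"


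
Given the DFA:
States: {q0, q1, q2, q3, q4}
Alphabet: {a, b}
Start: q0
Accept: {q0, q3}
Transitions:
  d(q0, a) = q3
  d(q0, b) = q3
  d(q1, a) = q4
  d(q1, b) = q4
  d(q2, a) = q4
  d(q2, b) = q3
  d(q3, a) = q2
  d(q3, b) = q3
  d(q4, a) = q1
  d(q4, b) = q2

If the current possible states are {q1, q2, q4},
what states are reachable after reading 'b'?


Apply transition on 'b' from each current state:
  d(q1, b) = q4
  d(q2, b) = q3
  d(q4, b) = q2

{q2, q3, q4}


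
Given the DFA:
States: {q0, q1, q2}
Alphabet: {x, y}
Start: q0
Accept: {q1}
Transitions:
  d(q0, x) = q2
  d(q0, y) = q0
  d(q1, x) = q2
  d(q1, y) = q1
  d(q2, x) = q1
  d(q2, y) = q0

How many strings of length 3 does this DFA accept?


Enumerating all length-3 strings:
  "xxx" -> q2 [reject]
  "xxy" -> q1 [accept]
  "xyx" -> q2 [reject]
  "xyy" -> q0 [reject]
  "yxx" -> q1 [accept]
  "yxy" -> q0 [reject]
  "yyx" -> q2 [reject]
  "yyy" -> q0 [reject]

2 out of 8


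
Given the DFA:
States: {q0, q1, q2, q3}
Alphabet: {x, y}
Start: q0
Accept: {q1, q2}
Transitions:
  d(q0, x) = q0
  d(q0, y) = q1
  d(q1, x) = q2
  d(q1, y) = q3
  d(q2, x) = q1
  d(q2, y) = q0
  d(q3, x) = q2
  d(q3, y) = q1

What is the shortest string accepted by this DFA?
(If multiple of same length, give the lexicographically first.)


BFS by string length (lex-first path to each state shown):
  len 0: q0<-""
  len 1: q0<-"x", q1<-"y"
Found accept state at length 1.

"y"


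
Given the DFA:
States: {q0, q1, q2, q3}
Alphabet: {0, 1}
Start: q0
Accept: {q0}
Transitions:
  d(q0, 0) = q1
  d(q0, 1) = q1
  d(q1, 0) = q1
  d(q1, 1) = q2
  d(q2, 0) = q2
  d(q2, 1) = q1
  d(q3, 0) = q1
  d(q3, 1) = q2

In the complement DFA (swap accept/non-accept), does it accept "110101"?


Trace: q0 -> q1 -> q2 -> q2 -> q1 -> q1 -> q2
Final: q2
Original accept: {q0}
Complement: q2 is not in original accept

Yes, complement accepts (original rejects)


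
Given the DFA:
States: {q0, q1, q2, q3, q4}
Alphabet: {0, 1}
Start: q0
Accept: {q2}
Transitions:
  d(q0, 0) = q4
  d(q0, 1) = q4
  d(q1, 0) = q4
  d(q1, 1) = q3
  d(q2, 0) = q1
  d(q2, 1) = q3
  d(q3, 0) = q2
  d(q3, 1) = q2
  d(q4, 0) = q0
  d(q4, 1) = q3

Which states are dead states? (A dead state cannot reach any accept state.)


Forward reachability from each state:
  q0 -> reaches accept state q2 (live)
  q1 -> reaches accept state q2 (live)
  q2 -> reaches accept state q2 (live)
  q3 -> reaches accept state q2 (live)
  q4 -> reaches accept state q2 (live)

None (all states can reach an accept state)


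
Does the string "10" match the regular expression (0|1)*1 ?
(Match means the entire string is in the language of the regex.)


|string| = 2; first = '1'; last = '0'

No, "10" does not match (0|1)*1


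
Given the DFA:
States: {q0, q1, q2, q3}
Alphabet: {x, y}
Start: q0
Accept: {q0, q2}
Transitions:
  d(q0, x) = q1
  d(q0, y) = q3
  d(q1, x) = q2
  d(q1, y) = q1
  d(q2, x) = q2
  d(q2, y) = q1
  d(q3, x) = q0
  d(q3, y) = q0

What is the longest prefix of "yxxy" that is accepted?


Run the DFA, marking each prefix where the state is accepting:
  "" -> q0 [accept]
  "y" -> q3 [reject]
  "yx" -> q0 [accept]
  "yxx" -> q1 [reject]
  "yxxy" -> q1 [reject]

"yx"


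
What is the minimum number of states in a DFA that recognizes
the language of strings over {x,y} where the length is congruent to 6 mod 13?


States track (length) mod 13.
Need 13 states: one per remainder 0..12; accept = remainder 6.

13


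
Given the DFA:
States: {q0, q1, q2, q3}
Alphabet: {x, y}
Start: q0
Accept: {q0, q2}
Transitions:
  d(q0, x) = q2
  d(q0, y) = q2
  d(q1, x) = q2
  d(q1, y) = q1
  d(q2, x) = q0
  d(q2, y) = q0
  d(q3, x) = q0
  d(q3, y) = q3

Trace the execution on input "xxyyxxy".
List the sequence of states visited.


Input: xxyyxxy
d(q0, x) = q2
d(q2, x) = q0
d(q0, y) = q2
d(q2, y) = q0
d(q0, x) = q2
d(q2, x) = q0
d(q0, y) = q2


q0 -> q2 -> q0 -> q2 -> q0 -> q2 -> q0 -> q2


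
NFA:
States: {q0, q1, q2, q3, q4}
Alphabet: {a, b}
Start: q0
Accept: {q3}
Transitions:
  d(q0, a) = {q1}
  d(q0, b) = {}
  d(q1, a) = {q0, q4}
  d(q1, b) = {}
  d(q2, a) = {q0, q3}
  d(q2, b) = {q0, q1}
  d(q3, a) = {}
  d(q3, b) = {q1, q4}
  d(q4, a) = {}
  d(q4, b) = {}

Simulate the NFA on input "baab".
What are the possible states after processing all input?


Start: {q0}
  --b--> {}
  --a--> {}
  --a--> {}
  --b--> {}

{} (empty set, no valid transitions)


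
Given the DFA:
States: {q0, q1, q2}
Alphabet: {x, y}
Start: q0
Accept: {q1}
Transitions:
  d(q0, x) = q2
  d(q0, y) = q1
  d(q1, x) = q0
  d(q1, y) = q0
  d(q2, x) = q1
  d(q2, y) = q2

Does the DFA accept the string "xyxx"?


Trace: q0 -> q2 -> q2 -> q1 -> q0
Final state: q0
Accept states: {q1}

No, rejected (final state q0 is not an accept state)


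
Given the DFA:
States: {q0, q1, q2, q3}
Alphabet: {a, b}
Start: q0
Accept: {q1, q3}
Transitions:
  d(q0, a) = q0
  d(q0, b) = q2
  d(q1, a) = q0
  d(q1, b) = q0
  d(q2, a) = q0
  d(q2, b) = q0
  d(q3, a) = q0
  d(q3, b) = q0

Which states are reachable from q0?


BFS from q0:
  layer 0: {q0}
  layer 1: {q2}

{q0, q2}


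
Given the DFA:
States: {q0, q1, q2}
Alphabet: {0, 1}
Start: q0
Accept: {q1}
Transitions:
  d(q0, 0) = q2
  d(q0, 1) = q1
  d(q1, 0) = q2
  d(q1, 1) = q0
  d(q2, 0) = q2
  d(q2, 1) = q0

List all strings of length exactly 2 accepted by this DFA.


All strings of length 2: 4 total
Accepted: 0

None


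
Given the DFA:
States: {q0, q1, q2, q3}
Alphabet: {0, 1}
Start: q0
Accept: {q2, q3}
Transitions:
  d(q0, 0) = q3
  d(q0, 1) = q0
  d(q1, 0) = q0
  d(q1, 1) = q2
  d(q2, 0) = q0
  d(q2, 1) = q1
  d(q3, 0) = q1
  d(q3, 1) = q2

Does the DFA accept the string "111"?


Trace: q0 -> q0 -> q0 -> q0
Final state: q0
Accept states: {q2, q3}

No, rejected (final state q0 is not an accept state)


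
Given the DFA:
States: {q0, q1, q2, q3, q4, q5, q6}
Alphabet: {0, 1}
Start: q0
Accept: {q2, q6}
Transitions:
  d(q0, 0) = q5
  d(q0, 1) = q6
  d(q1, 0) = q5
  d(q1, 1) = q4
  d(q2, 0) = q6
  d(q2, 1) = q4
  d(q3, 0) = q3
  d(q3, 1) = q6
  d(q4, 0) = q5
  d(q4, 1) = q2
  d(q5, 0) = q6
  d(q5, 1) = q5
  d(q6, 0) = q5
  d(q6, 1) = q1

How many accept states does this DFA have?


Accept states listed: {q2, q6}
Counting: q2(1) q6(2)

2


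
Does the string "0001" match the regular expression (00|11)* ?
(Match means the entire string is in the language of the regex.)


|string| = 4; first = '0'; last = '1'

No, "0001" does not match (00|11)*


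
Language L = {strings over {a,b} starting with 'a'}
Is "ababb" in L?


first symbol = 'a'

Yes, "ababb" is in L


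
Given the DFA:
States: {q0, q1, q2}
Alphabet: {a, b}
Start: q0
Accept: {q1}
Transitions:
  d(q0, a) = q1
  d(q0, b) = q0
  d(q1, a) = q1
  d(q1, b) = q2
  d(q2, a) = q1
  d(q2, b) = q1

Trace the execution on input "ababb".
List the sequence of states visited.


Input: ababb
d(q0, a) = q1
d(q1, b) = q2
d(q2, a) = q1
d(q1, b) = q2
d(q2, b) = q1


q0 -> q1 -> q2 -> q1 -> q2 -> q1


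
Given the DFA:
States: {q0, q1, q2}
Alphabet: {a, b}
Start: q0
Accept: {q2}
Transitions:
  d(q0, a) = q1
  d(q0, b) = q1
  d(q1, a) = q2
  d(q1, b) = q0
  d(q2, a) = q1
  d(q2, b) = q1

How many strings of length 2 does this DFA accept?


Enumerating all length-2 strings:
  "aa" -> q2 [accept]
  "ab" -> q0 [reject]
  "ba" -> q2 [accept]
  "bb" -> q0 [reject]

2 out of 4


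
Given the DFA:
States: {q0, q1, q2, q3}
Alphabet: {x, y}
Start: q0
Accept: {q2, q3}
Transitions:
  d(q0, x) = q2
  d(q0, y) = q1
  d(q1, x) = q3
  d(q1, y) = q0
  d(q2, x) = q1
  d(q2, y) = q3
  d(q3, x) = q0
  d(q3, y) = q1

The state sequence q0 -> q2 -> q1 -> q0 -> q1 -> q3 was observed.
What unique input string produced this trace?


Trace back each transition to find the symbol:
  q0 --[x]--> q2
  q2 --[x]--> q1
  q1 --[y]--> q0
  q0 --[y]--> q1
  q1 --[x]--> q3

"xxyyx"


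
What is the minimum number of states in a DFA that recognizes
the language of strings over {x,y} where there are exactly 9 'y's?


States: count = 0, 1, ..., 9 (that's 10 states), plus a dead state for count > 9.
Total: 10 + 1 = 11. Accept = count-9 state.

11


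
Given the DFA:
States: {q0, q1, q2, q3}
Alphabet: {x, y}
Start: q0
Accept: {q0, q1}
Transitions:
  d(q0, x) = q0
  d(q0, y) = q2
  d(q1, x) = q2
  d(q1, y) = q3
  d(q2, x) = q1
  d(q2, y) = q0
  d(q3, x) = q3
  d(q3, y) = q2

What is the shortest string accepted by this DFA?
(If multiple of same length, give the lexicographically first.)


BFS by string length (lex-first path to each state shown):
  len 0: q0<-""
Found accept state at length 0.

"" (empty string)


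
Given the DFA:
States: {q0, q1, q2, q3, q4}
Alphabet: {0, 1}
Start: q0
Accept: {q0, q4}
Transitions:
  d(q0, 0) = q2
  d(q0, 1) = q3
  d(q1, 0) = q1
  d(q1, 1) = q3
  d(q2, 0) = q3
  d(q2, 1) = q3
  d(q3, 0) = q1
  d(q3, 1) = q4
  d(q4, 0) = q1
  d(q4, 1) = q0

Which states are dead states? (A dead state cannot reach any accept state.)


Forward reachability from each state:
  q0 -> reaches accept state q0 (live)
  q1 -> reaches accept state q0 (live)
  q2 -> reaches accept state q0 (live)
  q3 -> reaches accept state q0 (live)
  q4 -> reaches accept state q0 (live)

None (all states can reach an accept state)


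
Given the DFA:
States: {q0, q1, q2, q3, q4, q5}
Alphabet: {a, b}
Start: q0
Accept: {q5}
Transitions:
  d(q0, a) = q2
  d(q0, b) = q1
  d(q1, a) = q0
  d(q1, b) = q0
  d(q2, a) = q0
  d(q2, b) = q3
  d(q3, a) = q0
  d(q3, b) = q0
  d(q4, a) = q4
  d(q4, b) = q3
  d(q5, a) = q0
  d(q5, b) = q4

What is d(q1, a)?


Looking up transition d(q1, a)

q0


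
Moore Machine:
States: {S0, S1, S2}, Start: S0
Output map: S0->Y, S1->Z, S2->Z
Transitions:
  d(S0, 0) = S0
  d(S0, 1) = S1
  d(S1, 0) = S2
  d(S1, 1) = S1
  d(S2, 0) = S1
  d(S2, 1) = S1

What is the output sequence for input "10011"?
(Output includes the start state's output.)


Start: S0 (output Y)
  --1--> S1 (output Z)
  --0--> S2 (output Z)
  --0--> S1 (output Z)
  --1--> S1 (output Z)
  --1--> S1 (output Z)

"YZZZZZ"


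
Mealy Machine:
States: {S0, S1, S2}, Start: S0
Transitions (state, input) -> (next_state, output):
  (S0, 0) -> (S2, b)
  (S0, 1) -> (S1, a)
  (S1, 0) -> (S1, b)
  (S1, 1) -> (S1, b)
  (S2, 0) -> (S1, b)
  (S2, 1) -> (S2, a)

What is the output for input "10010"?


Step-by-step:
  (S0, 1) -> (S1, a)
  (S1, 0) -> (S1, b)
  (S1, 0) -> (S1, b)
  (S1, 1) -> (S1, b)
  (S1, 0) -> (S1, b)

"abbbb"


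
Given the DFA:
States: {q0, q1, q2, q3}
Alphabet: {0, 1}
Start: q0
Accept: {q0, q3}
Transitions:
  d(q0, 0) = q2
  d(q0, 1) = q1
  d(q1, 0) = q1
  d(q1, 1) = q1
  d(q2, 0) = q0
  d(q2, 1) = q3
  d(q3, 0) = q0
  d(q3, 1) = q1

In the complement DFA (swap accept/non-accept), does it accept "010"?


Trace: q0 -> q2 -> q3 -> q0
Final: q0
Original accept: {q0, q3}
Complement: q0 is in original accept

No, complement rejects (original accepts)


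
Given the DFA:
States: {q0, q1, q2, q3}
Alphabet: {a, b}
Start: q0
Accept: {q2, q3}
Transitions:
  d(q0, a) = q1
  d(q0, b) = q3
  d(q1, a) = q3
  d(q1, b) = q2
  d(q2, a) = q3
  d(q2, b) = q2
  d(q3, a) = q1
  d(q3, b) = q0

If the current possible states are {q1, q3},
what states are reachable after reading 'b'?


Apply transition on 'b' from each current state:
  d(q1, b) = q2
  d(q3, b) = q0

{q0, q2}


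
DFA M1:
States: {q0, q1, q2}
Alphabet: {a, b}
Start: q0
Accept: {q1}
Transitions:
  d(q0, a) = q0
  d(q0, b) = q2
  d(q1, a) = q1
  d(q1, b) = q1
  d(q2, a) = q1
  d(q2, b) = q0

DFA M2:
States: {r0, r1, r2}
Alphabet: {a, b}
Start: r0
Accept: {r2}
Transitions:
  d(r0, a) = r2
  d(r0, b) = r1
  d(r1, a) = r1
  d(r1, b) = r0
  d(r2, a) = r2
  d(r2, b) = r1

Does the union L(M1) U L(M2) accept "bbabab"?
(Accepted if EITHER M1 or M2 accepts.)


M1: final=q1 accepted=True
M2: final=r0 accepted=False

Yes, union accepts


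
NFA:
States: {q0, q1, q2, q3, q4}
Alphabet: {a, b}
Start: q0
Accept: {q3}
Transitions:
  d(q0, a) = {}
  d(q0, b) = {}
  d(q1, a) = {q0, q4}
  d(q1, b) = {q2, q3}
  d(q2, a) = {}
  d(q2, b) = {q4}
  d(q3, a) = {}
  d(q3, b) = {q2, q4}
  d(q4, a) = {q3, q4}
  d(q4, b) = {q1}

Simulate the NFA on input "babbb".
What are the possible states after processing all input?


Start: {q0}
  --b--> {}
  --a--> {}
  --b--> {}
  --b--> {}
  --b--> {}

{} (empty set, no valid transitions)


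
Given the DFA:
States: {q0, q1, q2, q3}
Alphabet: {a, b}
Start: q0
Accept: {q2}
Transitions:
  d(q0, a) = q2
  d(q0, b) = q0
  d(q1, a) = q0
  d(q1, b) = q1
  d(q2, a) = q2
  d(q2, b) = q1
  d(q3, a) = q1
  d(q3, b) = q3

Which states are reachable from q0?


BFS from q0:
  layer 0: {q0}
  layer 1: {q2}
  layer 2: {q1}

{q0, q1, q2}


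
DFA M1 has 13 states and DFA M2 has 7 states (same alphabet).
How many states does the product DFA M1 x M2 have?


Product construction pairs every M1 state with every M2 state.
13 * 7 = 91

91


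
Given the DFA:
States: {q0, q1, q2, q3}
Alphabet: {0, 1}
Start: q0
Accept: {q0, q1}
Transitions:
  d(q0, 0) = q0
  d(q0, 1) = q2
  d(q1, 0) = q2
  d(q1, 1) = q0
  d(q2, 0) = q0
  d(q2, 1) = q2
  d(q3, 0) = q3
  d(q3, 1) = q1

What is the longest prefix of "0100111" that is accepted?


Run the DFA, marking each prefix where the state is accepting:
  "" -> q0 [accept]
  "0" -> q0 [accept]
  "01" -> q2 [reject]
  "010" -> q0 [accept]
  "0100" -> q0 [accept]
  "01001" -> q2 [reject]
  "010011" -> q2 [reject]
  "0100111" -> q2 [reject]

"0100"


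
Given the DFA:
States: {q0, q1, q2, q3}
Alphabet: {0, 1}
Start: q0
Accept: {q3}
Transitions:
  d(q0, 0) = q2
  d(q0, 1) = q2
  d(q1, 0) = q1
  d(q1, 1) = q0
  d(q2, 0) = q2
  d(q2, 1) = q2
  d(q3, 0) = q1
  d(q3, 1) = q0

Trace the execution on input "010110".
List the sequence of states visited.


Input: 010110
d(q0, 0) = q2
d(q2, 1) = q2
d(q2, 0) = q2
d(q2, 1) = q2
d(q2, 1) = q2
d(q2, 0) = q2


q0 -> q2 -> q2 -> q2 -> q2 -> q2 -> q2


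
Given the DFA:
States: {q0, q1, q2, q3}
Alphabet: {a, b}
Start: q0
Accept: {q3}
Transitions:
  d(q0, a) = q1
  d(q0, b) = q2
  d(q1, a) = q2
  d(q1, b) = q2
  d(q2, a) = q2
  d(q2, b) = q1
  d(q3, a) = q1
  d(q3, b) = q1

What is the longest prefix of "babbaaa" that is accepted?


Run the DFA, marking each prefix where the state is accepting:
  "" -> q0 [reject]
  "b" -> q2 [reject]
  "ba" -> q2 [reject]
  "bab" -> q1 [reject]
  "babb" -> q2 [reject]
  "babba" -> q2 [reject]
  "babbaa" -> q2 [reject]
  "babbaaa" -> q2 [reject]

No prefix is accepted


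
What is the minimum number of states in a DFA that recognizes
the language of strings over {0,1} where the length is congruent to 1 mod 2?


States track (length) mod 2.
Need 2 states: one per remainder 0..1; accept = remainder 1.

2


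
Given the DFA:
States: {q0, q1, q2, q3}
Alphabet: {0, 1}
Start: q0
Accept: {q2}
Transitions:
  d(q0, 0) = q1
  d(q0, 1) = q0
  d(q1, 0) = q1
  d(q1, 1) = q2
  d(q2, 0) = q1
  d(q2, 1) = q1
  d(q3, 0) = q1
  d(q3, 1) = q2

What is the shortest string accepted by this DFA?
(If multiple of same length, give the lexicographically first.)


BFS by string length (lex-first path to each state shown):
  len 0: q0<-""
  len 1: q0<-"1", q1<-"0"
  len 2: q0<-"11", q1<-"00", q2<-"01"
Found accept state at length 2.

"01"


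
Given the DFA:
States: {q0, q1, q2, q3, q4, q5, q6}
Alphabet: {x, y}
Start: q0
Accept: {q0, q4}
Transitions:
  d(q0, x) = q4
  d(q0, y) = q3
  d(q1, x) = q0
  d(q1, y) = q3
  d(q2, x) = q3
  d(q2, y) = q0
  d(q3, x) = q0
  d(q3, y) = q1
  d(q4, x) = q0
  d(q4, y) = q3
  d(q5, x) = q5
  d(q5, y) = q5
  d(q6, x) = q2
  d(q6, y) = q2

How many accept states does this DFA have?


Accept states listed: {q0, q4}
Counting: q0(1) q4(2)

2


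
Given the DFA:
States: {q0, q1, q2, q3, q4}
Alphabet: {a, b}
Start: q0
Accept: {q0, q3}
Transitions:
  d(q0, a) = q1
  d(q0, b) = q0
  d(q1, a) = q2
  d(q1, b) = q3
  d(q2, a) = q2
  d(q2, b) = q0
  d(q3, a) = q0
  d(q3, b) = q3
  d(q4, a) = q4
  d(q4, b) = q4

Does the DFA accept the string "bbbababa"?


Trace: q0 -> q0 -> q0 -> q0 -> q1 -> q3 -> q0 -> q0 -> q1
Final state: q1
Accept states: {q0, q3}

No, rejected (final state q1 is not an accept state)


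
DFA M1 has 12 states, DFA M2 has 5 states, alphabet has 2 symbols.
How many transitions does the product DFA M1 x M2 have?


Product DFA has 12 * 5 = 60 states.
Each has 2 transitions: 60 * 2 = 120

120


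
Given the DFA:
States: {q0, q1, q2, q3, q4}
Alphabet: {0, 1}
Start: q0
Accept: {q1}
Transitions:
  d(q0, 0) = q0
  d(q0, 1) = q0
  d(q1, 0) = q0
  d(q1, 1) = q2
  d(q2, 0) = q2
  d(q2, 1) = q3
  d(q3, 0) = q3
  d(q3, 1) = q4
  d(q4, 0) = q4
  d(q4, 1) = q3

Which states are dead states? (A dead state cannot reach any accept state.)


Forward reachability from each state:
  q0 -> reaches {q0}, no accept state (dead)
  q1 -> reaches accept state q1 (live)
  q2 -> reaches {q2, q3, q4}, no accept state (dead)
  q3 -> reaches {q3, q4}, no accept state (dead)
  q4 -> reaches {q3, q4}, no accept state (dead)

{q0, q2, q3, q4}


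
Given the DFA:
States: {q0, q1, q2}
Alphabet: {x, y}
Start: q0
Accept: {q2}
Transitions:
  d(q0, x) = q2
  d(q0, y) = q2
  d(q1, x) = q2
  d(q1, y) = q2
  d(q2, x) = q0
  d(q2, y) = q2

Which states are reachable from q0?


BFS from q0:
  layer 0: {q0}
  layer 1: {q2}

{q0, q2}


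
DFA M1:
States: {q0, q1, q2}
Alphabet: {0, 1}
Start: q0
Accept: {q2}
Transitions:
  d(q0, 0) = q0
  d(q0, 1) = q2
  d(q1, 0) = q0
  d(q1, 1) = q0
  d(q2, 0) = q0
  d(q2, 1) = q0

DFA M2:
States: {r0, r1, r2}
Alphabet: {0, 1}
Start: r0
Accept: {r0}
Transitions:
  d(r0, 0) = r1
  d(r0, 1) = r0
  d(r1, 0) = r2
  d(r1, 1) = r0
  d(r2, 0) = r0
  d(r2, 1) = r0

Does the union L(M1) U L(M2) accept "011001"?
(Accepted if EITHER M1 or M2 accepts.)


M1: final=q2 accepted=True
M2: final=r0 accepted=True

Yes, union accepts


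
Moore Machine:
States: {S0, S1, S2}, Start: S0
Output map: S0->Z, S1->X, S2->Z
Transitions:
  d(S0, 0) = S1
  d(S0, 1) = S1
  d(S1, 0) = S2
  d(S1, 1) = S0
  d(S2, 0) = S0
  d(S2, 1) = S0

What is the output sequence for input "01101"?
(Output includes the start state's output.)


Start: S0 (output Z)
  --0--> S1 (output X)
  --1--> S0 (output Z)
  --1--> S1 (output X)
  --0--> S2 (output Z)
  --1--> S0 (output Z)

"ZXZXZZ"


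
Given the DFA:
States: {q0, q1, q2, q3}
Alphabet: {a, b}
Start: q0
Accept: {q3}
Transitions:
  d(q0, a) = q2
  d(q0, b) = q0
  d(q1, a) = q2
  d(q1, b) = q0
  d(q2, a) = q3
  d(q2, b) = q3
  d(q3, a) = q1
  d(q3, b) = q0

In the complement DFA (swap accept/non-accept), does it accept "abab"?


Trace: q0 -> q2 -> q3 -> q1 -> q0
Final: q0
Original accept: {q3}
Complement: q0 is not in original accept

Yes, complement accepts (original rejects)


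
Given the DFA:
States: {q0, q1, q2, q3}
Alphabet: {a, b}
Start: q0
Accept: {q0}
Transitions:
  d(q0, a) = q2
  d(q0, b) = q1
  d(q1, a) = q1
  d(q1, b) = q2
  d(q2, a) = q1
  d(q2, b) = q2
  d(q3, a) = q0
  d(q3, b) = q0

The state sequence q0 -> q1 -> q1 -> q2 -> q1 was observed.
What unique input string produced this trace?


Trace back each transition to find the symbol:
  q0 --[b]--> q1
  q1 --[a]--> q1
  q1 --[b]--> q2
  q2 --[a]--> q1

"baba"


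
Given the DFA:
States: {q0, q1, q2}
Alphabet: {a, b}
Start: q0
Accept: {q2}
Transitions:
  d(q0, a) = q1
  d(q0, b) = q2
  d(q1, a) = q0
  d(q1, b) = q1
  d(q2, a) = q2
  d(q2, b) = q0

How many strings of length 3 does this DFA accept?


Enumerating all length-3 strings:
  "aaa" -> q1 [reject]
  "aab" -> q2 [accept]
  "aba" -> q0 [reject]
  "abb" -> q1 [reject]
  "baa" -> q2 [accept]
  "bab" -> q0 [reject]
  "bba" -> q1 [reject]
  "bbb" -> q2 [accept]

3 out of 8


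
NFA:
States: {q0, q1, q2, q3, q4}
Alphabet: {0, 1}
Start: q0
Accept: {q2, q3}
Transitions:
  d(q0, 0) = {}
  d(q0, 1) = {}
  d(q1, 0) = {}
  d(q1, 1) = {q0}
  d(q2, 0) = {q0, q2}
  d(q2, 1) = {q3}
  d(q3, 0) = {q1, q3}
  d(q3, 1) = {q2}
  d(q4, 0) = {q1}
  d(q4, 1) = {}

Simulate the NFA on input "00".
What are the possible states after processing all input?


Start: {q0}
  --0--> {}
  --0--> {}

{} (empty set, no valid transitions)


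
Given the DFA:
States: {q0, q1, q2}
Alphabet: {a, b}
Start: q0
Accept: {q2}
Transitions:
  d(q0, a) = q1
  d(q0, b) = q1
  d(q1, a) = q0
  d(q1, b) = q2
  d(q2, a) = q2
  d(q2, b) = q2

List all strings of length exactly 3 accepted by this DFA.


All strings of length 3: 8 total
Accepted: 4

"aba", "abb", "bba", "bbb"


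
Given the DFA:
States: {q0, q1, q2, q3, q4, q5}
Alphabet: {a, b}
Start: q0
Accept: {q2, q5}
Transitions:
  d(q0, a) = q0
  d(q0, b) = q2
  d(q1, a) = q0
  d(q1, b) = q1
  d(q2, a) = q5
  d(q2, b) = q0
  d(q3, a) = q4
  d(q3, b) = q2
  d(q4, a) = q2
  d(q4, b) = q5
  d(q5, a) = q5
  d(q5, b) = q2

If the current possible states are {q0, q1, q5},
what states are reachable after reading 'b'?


Apply transition on 'b' from each current state:
  d(q0, b) = q2
  d(q1, b) = q1
  d(q5, b) = q2

{q1, q2}


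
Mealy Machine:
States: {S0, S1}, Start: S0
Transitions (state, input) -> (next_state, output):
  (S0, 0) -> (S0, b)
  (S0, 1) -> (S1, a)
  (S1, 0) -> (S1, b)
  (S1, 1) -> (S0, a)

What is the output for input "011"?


Step-by-step:
  (S0, 0) -> (S0, b)
  (S0, 1) -> (S1, a)
  (S1, 1) -> (S0, a)

"baa"


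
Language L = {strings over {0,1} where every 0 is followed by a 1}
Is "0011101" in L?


'00' present: True; ends with '0': False

No, "0011101" is not in L


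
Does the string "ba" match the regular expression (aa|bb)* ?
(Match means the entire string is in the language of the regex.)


|string| = 2; first = 'b'; last = 'a'

No, "ba" does not match (aa|bb)*


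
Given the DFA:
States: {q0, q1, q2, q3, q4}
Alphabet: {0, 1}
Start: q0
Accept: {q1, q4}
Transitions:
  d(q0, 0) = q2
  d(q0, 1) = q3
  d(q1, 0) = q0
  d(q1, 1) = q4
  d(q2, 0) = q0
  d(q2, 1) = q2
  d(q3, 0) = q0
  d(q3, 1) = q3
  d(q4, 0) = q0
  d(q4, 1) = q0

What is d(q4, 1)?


Looking up transition d(q4, 1)

q0


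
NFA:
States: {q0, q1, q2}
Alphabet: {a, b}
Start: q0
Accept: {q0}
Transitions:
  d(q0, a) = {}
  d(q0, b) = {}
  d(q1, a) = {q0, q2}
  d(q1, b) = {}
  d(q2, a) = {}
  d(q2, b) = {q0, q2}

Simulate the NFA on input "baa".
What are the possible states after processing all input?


Start: {q0}
  --b--> {}
  --a--> {}
  --a--> {}

{} (empty set, no valid transitions)


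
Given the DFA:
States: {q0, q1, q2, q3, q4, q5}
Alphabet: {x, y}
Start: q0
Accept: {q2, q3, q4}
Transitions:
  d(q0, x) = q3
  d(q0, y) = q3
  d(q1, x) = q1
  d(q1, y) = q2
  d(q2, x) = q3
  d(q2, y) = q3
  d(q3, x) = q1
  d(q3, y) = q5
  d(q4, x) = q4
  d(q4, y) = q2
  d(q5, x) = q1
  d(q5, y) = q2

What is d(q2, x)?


Looking up transition d(q2, x)

q3


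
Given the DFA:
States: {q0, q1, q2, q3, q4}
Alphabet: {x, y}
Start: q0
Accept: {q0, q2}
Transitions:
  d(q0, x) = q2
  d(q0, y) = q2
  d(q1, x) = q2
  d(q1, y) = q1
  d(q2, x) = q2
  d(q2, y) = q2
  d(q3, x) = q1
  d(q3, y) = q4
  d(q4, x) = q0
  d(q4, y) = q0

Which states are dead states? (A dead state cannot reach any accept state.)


Forward reachability from each state:
  q0 -> reaches accept state q0 (live)
  q1 -> reaches accept state q2 (live)
  q2 -> reaches accept state q2 (live)
  q3 -> reaches accept state q0 (live)
  q4 -> reaches accept state q0 (live)

None (all states can reach an accept state)


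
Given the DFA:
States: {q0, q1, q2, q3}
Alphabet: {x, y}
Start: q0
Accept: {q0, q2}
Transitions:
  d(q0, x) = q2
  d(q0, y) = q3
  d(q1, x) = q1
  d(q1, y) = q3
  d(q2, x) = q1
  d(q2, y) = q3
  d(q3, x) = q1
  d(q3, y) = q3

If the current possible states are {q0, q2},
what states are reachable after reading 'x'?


Apply transition on 'x' from each current state:
  d(q0, x) = q2
  d(q2, x) = q1

{q1, q2}


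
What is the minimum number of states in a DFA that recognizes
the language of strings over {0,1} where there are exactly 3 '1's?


States: count = 0, 1, ..., 3 (that's 4 states), plus a dead state for count > 3.
Total: 4 + 1 = 5. Accept = count-3 state.

5


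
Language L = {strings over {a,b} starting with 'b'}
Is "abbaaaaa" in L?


first symbol = 'a'

No, "abbaaaaa" is not in L


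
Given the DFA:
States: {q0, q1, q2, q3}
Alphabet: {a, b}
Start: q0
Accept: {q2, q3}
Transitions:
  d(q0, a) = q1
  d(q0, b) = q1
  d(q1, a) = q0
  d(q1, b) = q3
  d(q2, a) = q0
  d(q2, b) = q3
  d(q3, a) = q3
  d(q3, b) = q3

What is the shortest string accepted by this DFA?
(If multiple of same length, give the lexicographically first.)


BFS by string length (lex-first path to each state shown):
  len 0: q0<-""
  len 1: q1<-"a"
  len 2: q0<-"aa", q3<-"ab"
Found accept state at length 2.

"ab"


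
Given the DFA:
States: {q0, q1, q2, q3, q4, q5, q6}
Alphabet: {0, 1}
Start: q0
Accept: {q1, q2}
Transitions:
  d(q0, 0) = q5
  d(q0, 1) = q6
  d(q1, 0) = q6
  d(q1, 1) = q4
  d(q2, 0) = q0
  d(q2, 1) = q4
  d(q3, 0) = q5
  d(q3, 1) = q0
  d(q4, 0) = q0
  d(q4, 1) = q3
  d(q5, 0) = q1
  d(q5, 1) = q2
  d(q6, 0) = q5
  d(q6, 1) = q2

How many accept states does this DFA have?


Accept states listed: {q1, q2}
Counting: q1(1) q2(2)

2


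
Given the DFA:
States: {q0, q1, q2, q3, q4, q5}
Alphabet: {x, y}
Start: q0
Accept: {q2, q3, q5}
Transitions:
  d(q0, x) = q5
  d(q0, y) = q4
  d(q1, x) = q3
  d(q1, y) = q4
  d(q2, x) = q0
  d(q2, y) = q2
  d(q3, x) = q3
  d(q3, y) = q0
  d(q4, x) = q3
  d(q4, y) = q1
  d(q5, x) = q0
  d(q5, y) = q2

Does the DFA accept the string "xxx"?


Trace: q0 -> q5 -> q0 -> q5
Final state: q5
Accept states: {q2, q3, q5}

Yes, accepted (final state q5 is an accept state)
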